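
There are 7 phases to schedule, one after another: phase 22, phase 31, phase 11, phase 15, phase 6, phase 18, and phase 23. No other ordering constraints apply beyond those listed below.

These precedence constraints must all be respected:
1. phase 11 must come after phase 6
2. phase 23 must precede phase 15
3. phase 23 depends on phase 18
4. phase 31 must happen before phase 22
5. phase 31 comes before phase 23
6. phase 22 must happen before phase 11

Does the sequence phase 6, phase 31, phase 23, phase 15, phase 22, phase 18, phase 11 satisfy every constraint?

No

The sequence places phase 23 ahead of phase 18.
But one of the constraints requires phase 18 before phase 23, so this ordering violates it.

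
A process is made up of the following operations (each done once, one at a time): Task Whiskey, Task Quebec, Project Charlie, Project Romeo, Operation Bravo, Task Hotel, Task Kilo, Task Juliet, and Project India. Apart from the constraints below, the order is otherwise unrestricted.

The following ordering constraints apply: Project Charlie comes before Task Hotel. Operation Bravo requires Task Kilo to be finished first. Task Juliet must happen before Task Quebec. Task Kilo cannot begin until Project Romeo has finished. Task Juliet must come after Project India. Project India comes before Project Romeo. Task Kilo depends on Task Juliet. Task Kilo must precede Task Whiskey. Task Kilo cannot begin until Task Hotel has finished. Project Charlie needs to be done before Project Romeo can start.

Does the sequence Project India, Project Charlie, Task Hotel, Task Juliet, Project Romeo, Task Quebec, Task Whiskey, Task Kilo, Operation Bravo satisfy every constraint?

No

Here Task Kilo comes after Task Whiskey.
Since Task Kilo is required before Task Whiskey, the ordering is invalid.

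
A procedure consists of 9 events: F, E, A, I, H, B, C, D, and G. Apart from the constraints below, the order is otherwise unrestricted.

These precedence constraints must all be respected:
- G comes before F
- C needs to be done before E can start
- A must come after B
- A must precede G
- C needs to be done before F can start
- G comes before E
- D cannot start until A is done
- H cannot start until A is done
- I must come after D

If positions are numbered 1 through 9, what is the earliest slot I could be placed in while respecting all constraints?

4

Every event that must precede I has to come before it. Tracing all chains that end at I, those events are: A, B, D — 3 in total.
With 3 mandatory predecessors, the earliest I can sit is position 3+1 = 4, and placing just those 3 first achieves it.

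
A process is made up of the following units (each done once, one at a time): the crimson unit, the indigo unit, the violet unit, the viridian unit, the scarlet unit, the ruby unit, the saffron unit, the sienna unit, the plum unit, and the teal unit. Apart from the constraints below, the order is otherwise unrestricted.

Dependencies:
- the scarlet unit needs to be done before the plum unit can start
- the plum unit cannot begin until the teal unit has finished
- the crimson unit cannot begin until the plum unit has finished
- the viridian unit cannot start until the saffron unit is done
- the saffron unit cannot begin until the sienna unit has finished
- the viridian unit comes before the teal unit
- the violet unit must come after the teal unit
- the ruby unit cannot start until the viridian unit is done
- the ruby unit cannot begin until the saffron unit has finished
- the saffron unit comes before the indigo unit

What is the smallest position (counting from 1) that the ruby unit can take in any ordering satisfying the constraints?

Every unit that must precede the ruby unit has to come before it. Tracing all chains that end at the ruby unit, those units are: the viridian unit, the saffron unit, the sienna unit — 3 in total.
With 3 mandatory predecessors, the earliest the ruby unit can sit is position 3+1 = 4, and placing just those 3 first achieves it.

4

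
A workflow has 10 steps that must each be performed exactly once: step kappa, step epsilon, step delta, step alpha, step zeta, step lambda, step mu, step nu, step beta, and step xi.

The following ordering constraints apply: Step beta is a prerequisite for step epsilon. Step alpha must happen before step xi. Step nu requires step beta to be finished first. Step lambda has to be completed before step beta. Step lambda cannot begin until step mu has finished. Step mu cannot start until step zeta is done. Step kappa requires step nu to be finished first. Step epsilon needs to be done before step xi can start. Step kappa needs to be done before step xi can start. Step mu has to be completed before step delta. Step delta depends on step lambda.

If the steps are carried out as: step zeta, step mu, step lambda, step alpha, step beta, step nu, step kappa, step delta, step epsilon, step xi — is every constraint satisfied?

Checking each listed constraint against this order: for instance, step mu is in position 2 and step delta in position 8, so that constraint holds — and the remaining constraints check out the same way.

Yes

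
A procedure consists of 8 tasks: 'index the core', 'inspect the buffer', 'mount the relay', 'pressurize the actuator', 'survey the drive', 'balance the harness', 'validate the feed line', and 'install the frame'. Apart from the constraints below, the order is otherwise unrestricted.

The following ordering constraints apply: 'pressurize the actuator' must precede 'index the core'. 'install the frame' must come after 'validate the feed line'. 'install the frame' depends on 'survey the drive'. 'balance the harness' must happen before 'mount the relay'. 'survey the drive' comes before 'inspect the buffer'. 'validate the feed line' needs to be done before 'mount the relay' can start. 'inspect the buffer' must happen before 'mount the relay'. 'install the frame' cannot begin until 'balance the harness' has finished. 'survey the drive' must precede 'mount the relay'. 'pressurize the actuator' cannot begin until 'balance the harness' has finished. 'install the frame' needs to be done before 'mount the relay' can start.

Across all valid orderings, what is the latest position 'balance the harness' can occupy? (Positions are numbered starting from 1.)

The tasks that are forced after 'balance the harness', directly or by a chain of constraints, are 'index the core', 'mount the relay', 'pressurize the actuator', 'install the frame'. That's 4 tasks.
With 4 mandatory successors out of 8 tasks total, the latest slot for 'balance the harness' is 8−4 = 4, and it's reachable by doing all non-successors before 'balance the harness'.

4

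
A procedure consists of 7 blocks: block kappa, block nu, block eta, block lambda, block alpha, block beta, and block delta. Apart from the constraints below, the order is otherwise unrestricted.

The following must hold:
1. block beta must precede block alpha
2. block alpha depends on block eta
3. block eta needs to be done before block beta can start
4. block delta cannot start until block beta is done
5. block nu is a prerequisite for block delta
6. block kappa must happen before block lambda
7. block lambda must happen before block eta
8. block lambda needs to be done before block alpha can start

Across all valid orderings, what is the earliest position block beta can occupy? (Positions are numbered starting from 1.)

4

Working backwards through the constraints from block beta, its full set of required predecessors is block kappa, block eta, block lambda — 3 of them.
So at minimum 3 blocks come before block beta, putting block beta no earlier than position 4. That position is achievable by scheduling exactly those predecessors first.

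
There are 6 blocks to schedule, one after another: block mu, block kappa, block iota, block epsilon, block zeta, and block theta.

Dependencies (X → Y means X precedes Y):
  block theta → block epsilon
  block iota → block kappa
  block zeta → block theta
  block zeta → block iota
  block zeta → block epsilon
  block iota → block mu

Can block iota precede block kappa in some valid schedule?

Every valid ordering already has block iota before block kappa (the constraints require it), so in particular at least one does.

Yes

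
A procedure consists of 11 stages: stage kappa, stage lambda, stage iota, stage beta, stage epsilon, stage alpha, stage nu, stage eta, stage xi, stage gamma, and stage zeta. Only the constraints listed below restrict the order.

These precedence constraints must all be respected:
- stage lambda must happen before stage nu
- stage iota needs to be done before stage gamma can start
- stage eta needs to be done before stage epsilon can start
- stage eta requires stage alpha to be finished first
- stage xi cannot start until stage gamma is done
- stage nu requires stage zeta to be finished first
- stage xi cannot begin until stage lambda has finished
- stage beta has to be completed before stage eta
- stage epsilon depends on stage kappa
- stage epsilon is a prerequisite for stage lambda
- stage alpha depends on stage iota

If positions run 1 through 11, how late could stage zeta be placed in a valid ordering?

Following the constraints forward from stage zeta, its only required successor is stage nu.
So at least 1 stage follows stage zeta, putting stage zeta no later than position 10. That position is achievable by scheduling everything else first.

10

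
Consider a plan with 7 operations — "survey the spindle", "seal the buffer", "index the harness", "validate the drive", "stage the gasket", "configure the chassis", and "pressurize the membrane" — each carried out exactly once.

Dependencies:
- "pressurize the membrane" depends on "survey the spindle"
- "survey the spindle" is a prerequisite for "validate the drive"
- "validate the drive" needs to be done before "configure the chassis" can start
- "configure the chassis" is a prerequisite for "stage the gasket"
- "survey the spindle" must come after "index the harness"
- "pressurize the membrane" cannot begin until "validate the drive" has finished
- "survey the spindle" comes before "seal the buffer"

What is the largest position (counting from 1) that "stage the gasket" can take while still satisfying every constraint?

"stage the gasket" has no required successors, so nothing stops it from going last (position 7).

7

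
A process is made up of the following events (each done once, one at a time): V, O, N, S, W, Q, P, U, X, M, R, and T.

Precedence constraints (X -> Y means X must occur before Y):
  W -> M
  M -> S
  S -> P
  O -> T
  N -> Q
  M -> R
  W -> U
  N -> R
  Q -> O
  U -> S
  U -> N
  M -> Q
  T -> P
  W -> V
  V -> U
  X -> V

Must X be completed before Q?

Following the dependencies: X → V → U → N → Q.
So X must precede Q in any valid ordering.

Yes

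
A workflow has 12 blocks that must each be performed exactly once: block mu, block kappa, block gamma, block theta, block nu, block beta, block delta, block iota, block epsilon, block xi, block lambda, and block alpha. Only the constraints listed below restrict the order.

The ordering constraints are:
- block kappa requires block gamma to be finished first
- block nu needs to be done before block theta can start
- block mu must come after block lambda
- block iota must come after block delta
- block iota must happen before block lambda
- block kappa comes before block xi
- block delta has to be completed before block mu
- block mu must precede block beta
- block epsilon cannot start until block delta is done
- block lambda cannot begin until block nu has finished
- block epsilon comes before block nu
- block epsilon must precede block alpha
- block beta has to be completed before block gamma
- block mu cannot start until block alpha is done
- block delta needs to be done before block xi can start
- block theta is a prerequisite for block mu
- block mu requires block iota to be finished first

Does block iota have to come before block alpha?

No chain of constraints connects block iota to block alpha in either direction.
There exist valid orderings with block alpha before block iota, so block iota is not required to come first.

No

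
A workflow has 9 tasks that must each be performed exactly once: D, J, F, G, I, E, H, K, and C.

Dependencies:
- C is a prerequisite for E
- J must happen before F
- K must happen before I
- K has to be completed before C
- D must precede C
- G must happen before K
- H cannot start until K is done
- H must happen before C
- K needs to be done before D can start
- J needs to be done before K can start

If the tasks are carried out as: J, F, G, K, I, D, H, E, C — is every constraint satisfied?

Here C comes after E.
But one of the constraints requires C before E, so this ordering violates it.

No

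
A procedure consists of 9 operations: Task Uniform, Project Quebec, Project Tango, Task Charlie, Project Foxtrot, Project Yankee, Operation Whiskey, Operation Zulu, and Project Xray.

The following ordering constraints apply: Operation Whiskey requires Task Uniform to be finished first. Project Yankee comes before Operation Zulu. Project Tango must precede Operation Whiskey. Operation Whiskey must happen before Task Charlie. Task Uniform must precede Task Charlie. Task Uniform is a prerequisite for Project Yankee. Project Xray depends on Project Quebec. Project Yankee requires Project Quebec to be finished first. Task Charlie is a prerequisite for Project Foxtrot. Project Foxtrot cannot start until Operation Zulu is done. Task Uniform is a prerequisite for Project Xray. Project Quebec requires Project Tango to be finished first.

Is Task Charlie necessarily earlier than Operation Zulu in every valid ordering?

Task Charlie and Operation Zulu are not related by any chain of constraints.
A valid ordering placing Operation Zulu before Task Charlie exists, so the answer is no.

No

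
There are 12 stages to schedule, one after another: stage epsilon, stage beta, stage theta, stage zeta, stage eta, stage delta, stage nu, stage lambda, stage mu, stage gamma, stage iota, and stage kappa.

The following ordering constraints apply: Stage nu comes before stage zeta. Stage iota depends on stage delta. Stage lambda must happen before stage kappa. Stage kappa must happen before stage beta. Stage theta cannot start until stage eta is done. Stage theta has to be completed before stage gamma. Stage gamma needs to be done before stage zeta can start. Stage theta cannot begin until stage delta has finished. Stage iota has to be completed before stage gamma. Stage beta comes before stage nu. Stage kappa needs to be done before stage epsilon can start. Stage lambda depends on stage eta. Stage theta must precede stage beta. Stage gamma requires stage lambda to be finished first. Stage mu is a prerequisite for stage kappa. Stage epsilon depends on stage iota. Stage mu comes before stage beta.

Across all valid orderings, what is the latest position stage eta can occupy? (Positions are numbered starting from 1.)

The stages that are forced after stage eta, directly or by a chain of constraints, are stage epsilon, stage beta, stage theta, stage zeta, stage nu, stage lambda, stage gamma, stage kappa. That's 8 stages.
So at least 8 stages follow stage eta, putting stage eta no later than position 4. That position is achievable by scheduling everything else first.

4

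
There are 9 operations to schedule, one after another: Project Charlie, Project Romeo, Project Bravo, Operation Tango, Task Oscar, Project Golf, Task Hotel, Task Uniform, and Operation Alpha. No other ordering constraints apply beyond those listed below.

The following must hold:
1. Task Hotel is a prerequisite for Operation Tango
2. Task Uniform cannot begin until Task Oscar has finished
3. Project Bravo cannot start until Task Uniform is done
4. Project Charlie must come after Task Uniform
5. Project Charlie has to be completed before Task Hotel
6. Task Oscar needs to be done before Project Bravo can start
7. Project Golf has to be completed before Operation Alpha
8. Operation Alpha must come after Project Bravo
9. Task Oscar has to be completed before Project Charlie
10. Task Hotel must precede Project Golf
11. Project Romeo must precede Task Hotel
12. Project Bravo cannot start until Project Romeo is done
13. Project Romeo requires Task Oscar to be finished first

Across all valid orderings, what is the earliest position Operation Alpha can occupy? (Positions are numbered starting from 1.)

8

Working backwards through the constraints from Operation Alpha, its full set of required predecessors is Project Charlie, Project Romeo, Project Bravo, Task Oscar, Project Golf, Task Hotel, Task Uniform — 7 of them.
So at minimum 7 operations come before Operation Alpha, putting Operation Alpha no earlier than position 8. That position is achievable by scheduling exactly those predecessors first.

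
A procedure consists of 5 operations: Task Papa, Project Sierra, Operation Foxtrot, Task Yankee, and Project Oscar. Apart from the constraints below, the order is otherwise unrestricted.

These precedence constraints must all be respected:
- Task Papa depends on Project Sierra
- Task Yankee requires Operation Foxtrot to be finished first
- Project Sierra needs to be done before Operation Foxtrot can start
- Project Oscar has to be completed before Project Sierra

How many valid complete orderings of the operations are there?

Only Project Oscar has no prerequisites, so it must go first.
Enumerating by repeatedly choosing an available operation (one whose prerequisites are all placed) gives 3 distinct complete orderings.

3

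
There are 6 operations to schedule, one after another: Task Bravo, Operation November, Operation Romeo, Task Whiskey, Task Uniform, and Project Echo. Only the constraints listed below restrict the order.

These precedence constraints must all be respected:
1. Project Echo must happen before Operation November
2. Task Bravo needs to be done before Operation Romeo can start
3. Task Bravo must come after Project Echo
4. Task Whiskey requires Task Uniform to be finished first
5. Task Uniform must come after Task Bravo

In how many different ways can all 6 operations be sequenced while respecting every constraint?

Project Echo is the only operation with nothing required before it, so every ordering starts there.
Systematically extending each partial ordering one operation at a time and counting, there are 15 complete orderings.

15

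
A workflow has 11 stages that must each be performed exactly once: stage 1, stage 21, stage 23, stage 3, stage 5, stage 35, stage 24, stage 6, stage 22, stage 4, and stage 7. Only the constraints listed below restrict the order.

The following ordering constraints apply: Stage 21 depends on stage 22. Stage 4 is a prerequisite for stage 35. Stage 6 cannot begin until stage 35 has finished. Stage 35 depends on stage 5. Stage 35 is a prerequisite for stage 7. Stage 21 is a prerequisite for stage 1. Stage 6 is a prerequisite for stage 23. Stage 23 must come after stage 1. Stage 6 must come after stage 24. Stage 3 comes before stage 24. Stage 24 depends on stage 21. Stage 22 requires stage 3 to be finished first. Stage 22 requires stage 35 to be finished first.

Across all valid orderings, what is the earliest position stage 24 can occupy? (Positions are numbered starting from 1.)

7

Working backwards through the constraints from stage 24, its full set of required predecessors is stage 21, stage 3, stage 5, stage 35, stage 22, stage 4 — 6 of them.
So at minimum 6 stages come before stage 24, putting stage 24 no earlier than position 7. That position is achievable by scheduling exactly those predecessors first.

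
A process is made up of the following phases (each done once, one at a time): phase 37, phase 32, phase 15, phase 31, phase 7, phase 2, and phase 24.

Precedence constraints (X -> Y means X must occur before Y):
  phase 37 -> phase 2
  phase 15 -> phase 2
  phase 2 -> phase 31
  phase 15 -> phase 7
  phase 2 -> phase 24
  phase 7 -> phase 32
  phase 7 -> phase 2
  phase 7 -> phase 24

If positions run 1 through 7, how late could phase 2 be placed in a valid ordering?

5

Every phase that must follow phase 2 has to come after it. Tracing all chains starting from phase 2, those phases are: phase 31, phase 24 — 2 in total.
So at least 2 phases follow phase 2, putting phase 2 no later than position 5. That position is achievable by scheduling everything else first.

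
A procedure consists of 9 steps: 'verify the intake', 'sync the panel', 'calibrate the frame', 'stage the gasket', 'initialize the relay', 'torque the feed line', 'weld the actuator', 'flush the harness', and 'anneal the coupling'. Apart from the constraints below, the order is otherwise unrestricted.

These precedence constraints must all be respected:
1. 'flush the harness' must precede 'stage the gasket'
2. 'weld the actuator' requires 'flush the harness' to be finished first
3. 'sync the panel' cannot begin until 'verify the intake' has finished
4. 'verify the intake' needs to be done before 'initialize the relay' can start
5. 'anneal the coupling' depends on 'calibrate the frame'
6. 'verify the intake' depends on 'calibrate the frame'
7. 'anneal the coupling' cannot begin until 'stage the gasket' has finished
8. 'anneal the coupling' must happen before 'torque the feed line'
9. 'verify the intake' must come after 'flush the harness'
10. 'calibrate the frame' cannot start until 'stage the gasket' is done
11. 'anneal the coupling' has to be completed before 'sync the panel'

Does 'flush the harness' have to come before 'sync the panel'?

Yes

Tracing the constraints gives a chain: 'flush the harness' → 'verify the intake' → 'sync the panel'.
Hence 'flush the harness' necessarily comes before 'sync the panel'.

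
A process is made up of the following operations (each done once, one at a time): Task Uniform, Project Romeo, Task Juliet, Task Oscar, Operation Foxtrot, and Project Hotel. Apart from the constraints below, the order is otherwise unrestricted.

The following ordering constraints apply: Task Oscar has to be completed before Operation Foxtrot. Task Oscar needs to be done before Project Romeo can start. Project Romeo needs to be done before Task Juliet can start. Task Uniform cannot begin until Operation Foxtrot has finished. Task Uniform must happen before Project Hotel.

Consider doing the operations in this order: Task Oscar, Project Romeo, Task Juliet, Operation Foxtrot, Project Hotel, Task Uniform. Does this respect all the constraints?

No

The sequence places Project Hotel ahead of Task Uniform.
But one of the constraints requires Task Uniform before Project Hotel, so this ordering violates it.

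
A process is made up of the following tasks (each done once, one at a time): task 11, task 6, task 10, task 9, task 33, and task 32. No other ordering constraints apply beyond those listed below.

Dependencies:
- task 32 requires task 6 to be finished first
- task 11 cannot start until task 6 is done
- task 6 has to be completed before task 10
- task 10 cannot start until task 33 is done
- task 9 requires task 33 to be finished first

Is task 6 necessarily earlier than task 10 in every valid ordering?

Yes

Tracing the constraints gives a chain: task 6 → task 10.
That forces task 6 before task 10 in every valid schedule.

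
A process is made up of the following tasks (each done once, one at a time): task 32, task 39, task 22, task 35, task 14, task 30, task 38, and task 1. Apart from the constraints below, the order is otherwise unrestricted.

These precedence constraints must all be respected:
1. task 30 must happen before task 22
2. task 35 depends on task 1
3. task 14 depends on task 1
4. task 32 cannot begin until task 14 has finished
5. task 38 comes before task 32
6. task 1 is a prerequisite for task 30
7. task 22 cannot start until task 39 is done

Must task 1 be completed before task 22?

Yes

There is a constraint chain task 1 → task 30 → task 22.
So task 1 must precede task 22 in any valid ordering.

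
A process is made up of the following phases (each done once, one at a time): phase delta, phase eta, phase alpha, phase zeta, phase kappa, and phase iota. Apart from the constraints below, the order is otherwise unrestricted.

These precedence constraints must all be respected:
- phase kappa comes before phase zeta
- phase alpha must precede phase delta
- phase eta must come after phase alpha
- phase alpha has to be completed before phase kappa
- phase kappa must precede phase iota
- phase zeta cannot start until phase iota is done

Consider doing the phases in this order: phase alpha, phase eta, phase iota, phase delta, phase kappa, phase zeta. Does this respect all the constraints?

In the proposed order, phase iota appears before phase kappa.
That contradicts the constraint that phase kappa must precede phase iota.

No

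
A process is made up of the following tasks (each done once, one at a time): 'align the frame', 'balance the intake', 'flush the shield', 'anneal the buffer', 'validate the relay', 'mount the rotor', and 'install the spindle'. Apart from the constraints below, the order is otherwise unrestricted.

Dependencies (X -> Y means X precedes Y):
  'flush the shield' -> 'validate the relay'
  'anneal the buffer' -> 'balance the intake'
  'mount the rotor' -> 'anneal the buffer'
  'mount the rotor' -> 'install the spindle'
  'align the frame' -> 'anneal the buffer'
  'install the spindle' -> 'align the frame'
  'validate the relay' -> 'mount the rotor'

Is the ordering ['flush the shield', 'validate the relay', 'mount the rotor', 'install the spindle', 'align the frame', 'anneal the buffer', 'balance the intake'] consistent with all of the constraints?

Yes

Every stated constraint is respected: 'mount the rotor' sits at position 3, ahead of 'anneal the buffer' at position 6, and each of the other listed pairs likewise has the predecessor earlier in the sequence.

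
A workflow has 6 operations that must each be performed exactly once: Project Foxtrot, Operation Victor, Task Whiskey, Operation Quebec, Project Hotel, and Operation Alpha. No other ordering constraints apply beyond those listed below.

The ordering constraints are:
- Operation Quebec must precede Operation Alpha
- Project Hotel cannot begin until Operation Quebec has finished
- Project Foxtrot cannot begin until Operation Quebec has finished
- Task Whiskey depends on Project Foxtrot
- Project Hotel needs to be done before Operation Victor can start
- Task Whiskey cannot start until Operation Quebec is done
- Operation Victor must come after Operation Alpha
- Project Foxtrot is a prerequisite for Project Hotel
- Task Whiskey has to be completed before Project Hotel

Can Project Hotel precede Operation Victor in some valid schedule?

The constraints force Project Hotel before Operation Victor, so yes — every valid ordering has Project Hotel earlier.

Yes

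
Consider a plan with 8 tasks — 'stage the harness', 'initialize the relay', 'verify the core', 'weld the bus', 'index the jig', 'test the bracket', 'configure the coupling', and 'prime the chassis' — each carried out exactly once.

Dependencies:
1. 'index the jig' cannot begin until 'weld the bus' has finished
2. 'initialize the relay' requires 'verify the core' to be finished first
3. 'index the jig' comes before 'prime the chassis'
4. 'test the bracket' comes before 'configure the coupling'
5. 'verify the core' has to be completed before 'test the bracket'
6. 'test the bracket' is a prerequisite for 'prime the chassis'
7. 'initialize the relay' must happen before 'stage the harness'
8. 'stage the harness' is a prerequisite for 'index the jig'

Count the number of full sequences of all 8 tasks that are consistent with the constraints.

2 tasks have no prerequisites ('verify the core', 'weld the bus'), so any of them could come first.
Counting all ways to extend the partial order to a total order gives 74.

74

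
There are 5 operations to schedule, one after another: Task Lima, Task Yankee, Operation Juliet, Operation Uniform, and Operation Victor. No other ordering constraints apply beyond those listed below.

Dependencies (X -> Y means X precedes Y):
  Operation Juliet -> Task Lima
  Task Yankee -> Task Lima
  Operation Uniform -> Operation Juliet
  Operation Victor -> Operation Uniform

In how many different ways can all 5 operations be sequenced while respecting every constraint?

2 operations have no prerequisites (Task Yankee, Operation Victor), so any of them could come first.
Systematically extending each partial ordering one operation at a time and counting, there are 4 complete orderings.

4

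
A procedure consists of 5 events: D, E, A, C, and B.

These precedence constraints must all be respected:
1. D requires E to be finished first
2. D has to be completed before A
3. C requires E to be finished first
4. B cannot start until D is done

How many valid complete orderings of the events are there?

8

Only E has no prerequisites, so it must go first.
Counting all ways to extend the partial order to a total order gives 8.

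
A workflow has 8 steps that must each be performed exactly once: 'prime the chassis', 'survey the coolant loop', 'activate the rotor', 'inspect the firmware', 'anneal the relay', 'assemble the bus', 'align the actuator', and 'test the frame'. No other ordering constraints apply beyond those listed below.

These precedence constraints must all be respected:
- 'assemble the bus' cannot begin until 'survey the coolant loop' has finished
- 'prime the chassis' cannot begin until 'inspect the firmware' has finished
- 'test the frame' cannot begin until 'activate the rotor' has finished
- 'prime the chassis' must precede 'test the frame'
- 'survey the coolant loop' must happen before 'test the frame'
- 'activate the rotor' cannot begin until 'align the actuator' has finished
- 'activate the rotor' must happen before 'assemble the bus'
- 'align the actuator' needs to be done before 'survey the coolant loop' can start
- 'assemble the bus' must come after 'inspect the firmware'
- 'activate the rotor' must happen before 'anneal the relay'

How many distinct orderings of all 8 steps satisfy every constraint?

209

The steps with no prerequisites are 'inspect the firmware', 'align the actuator'; any of them can be placed first.
Enumerating by repeatedly choosing an available step (one whose prerequisites are all placed) gives 209 distinct complete orderings.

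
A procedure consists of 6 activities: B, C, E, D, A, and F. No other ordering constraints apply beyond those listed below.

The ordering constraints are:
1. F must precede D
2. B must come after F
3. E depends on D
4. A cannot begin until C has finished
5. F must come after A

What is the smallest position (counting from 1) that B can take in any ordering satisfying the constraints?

Every activity that must precede B has to come before it. Tracing all chains that end at B, those activities are: C, A, F — 3 in total.
With 3 mandatory predecessors, the earliest B can sit is position 3+1 = 4, and placing just those 3 first achieves it.

4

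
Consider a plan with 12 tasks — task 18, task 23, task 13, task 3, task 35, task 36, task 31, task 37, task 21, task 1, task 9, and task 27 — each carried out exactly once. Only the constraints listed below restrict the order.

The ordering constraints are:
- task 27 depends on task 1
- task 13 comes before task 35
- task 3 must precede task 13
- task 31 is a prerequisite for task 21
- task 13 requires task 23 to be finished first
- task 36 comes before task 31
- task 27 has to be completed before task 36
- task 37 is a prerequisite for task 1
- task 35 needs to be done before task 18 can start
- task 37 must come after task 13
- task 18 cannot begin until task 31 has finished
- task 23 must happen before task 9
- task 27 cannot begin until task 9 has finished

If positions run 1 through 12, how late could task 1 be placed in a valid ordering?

The tasks that are forced after task 1, directly or by a chain of constraints, are task 18, task 36, task 31, task 21, task 27. That's 5 tasks.
With 5 mandatory successors out of 12 tasks total, the latest slot for task 1 is 12−5 = 7, and it's reachable by doing all non-successors before task 1.

7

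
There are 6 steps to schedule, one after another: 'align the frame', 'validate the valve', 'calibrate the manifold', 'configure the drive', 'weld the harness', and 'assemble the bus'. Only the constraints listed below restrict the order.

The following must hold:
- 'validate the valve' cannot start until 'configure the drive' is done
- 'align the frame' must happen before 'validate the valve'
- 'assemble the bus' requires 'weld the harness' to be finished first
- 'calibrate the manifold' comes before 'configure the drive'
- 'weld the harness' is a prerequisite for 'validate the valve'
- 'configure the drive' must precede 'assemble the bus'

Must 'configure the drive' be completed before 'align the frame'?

Nothing in the constraints links 'configure the drive' and 'align the frame'; they are unordered relative to each other.
A valid ordering placing 'align the frame' before 'configure the drive' exists, so the answer is no.

No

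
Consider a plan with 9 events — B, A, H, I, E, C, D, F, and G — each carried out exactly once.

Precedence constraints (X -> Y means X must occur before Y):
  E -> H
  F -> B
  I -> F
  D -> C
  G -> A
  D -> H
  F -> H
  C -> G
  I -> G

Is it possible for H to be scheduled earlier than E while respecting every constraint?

No

The constraints give a chain E → H, which forces E before H.
Hence H can never be scheduled before E.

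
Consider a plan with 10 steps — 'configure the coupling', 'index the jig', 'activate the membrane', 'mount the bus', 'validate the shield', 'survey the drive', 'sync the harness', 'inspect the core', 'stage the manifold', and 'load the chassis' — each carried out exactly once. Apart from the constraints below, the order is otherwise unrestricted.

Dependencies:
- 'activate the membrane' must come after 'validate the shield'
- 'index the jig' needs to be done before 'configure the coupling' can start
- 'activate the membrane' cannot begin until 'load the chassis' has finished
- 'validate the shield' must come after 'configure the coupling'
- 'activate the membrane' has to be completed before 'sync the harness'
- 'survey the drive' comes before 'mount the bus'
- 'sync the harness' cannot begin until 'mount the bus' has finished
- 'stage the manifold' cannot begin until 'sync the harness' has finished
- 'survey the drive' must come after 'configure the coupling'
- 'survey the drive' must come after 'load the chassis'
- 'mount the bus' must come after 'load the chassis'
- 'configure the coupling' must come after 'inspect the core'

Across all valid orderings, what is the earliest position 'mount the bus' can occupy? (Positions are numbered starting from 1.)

Every step that must precede 'mount the bus' has to come before it. Tracing all chains that end at 'mount the bus', those steps are: 'configure the coupling', 'index the jig', 'survey the drive', 'inspect the core', 'load the chassis' — 5 in total.
With 5 mandatory predecessors, the earliest 'mount the bus' can sit is position 5+1 = 6, and placing just those 5 first achieves it.

6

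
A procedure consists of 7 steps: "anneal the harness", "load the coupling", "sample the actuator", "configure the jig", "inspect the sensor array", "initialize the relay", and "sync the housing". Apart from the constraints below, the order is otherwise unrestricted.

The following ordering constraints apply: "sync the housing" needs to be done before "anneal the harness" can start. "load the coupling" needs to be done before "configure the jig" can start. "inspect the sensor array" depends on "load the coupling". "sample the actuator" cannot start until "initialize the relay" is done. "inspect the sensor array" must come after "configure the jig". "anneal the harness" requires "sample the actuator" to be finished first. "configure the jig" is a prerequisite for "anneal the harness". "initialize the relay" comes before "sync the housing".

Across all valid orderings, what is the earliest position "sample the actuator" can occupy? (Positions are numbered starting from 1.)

The only step forced before "sample the actuator" (directly or transitively) is "initialize the relay".
So at minimum 1 step comes before "sample the actuator", putting "sample the actuator" no earlier than position 2. That position is achievable by scheduling exactly that predecessor first.

2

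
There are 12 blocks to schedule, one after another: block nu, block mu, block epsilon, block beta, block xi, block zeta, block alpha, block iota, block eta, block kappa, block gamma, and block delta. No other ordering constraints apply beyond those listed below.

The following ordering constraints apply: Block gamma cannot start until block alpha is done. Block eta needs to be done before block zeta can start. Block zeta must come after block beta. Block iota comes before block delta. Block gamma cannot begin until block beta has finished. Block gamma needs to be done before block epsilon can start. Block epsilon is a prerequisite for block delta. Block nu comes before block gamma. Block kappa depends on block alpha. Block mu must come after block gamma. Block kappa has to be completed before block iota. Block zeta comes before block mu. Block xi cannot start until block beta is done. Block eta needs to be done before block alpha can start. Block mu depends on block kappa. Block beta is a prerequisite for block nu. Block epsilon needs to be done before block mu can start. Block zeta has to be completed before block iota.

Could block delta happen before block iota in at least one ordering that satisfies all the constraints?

Following block iota → block delta, block iota must precede block delta in every valid ordering.
Hence block delta can never be scheduled before block iota.

No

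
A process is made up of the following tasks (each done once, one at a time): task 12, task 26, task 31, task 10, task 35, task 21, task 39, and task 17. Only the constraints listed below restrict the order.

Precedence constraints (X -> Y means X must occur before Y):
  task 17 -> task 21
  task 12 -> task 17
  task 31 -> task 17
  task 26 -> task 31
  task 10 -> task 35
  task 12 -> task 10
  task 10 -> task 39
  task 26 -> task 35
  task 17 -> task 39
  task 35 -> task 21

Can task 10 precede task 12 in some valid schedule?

No

The constraints give a chain task 12 → task 10, which forces task 12 before task 10.
So no valid ordering can have task 10 before task 12.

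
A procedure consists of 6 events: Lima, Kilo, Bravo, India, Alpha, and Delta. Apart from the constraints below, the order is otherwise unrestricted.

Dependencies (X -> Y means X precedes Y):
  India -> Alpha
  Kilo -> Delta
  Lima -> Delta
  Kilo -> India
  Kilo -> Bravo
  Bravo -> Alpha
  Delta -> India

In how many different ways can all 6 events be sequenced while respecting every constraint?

The events with no prerequisites are Lima, Kilo; any of them can be placed first.
Systematically extending each partial ordering one event at a time and counting, there are 7 complete orderings.

7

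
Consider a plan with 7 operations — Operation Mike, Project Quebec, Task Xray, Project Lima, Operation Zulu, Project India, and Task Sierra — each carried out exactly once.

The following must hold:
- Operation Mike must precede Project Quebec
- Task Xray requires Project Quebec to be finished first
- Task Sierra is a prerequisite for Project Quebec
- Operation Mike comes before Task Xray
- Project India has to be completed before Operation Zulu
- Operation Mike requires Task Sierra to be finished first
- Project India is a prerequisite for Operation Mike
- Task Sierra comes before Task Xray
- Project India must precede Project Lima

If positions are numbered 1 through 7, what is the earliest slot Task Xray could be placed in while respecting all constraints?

Working backwards through the constraints from Task Xray, its full set of required predecessors is Operation Mike, Project Quebec, Project India, Task Sierra — 4 of them.
So at minimum 4 operations come before Task Xray, putting Task Xray no earlier than position 5. That position is achievable by scheduling exactly those predecessors first.

5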